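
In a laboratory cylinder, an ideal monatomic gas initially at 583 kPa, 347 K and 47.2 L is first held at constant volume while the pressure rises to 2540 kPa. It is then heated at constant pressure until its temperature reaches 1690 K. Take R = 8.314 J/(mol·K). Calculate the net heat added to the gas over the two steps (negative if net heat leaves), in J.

174000 J

n = P₁V₁/(RT₁) = 583×47.2/(8.314×347) = 9.54 mol.
Step 1 — Isochoric: V stays 47.2 L; P/T = const ⇒ T₂ = 1510 K, P₂ = 2540 kPa.
W = 0 (no volume change).
ΔU = nCvΔT = 9.54×12.5×(1510−347) = 139000 J.
Q = ΔU = 139000 J.
State after step 1: P = 2540 kPa, V = 47.2 L, T = 1510 K.
Step 2 — Isobaric: P stays 2540 kPa; V/T = const ⇒ T₂ = 1690 K, V₂ = 52.8 L.
W = PΔV = 2540×(52.8−47.2) kPa·L = 14100 J.
ΔU = nCvΔT = 9.54×12.5×(1690−1510) = 21200 J.
Q = ΔU + W = nCpΔT = 35300 J.
Net over both steps: W = 14100 J, Q = 174000 J, ΔU = 160000 J.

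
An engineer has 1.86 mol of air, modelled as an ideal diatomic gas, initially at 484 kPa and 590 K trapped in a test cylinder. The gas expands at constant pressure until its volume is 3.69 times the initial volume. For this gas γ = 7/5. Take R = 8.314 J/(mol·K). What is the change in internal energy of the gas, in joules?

V₁ = nRT₁/P₁ = 1.86×8.314×590/484 = 18.9 L.
Isobaric: P stays 484 kPa; V/T = const ⇒ T₂ = 2180 K, V₂ = 69.6 L.
For an ideal gas ΔU = nCvΔT with Cv = (5/2)R = 20.8 J/(mol·K).
ΔU = 1.86×20.8×(2180−590) = 61400 J.

61400 J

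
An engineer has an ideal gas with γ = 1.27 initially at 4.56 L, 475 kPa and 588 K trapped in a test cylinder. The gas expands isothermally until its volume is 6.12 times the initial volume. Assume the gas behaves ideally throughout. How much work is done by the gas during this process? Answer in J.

n = P₁V₁/(RT₁) = 475×4.56/(8.314×588) = 0.443 mol.
Isothermal: T stays 588 K; PV = const ⇒ V₂ = 27.9 L, P₂ = 77.6 kPa.
W = nRT ln(V₂/V₁) = 0.443×8.314×588×ln(6.12) = 3920 J.

3920 J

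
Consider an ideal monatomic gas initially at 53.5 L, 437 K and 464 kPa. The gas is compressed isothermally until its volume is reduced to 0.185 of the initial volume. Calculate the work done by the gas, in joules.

n = P₁V₁/(RT₁) = 464×53.5/(8.314×437) = 6.83 mol.
Isothermal: T stays 437 K; PV = const ⇒ V₂ = 9.90 L, P₂ = 2510 kPa.
W = nRT ln(V₂/V₁) = 6.83×8.314×437×ln(0.185) = -41900 J.

-41900 J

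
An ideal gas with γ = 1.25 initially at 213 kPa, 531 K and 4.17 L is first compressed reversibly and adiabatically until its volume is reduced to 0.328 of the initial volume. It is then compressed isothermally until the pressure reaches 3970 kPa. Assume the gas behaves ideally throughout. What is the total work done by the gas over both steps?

-2940 J

n = P₁V₁/(RT₁) = 213×4.17/(8.314×531) = 0.201 mol.
Step 1 — Adiabatic: TV^(γ−1) = const ⇒ T₂ = 531×(3.05)^0.250 = 702 K; PV^γ = const ⇒ P₂ = 858 kPa.
ΔU = nCvΔT = 0.201×33.3×(702−531) = 1140 J.
Q = 0 for an adiabatic process, so W = −ΔU = -1140 J.
State after step 1: P = 858 kPa, V = 1.37 L, T = 702 K.
Step 2 — Isothermal: T stays 702 K; PV = const ⇒ V₂ = 0.296 L, P₂ = 3970 kPa.
ΔU = 0 (ideal gas, T constant).
W = nRT ln(V₂/V₁) = 0.201×8.314×702×ln(0.216) = -1800 J.
Q = ΔU + W = -1800 J.
Net over both steps: W = -2940 J, Q = -1800 J, ΔU = 1140 J.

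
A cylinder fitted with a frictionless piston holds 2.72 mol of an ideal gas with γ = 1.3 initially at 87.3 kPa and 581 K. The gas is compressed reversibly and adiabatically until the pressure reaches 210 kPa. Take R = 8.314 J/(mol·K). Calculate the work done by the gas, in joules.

V₁ = nRT₁/P₁ = 2.72×8.314×581/87.3 = 151 L.
Adiabatic: T₂/T₁ = (P₂/P₁)^((γ−1)/γ) ⇒ T₂ = 581×(2.41)^0.231 = 711 K; V₂ = 76.6 L.
ΔU = nCvΔT = 2.72×27.7×(711−581) = 9830 J.
Q = 0 for an adiabatic process, so W = −ΔU = -9830 J.

-9830 J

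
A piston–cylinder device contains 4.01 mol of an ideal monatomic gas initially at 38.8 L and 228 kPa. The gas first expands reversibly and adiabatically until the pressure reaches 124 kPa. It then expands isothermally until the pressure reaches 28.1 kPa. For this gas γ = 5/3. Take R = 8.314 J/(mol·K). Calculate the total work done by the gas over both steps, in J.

T₁ = P₁V₁/(nR) = 228×38.8/(4.01×8.314) = 265 K.
Step 1 — Adiabatic: T₂/T₁ = (P₂/P₁)^((γ−1)/γ) ⇒ T₂ = 265×(0.544)^0.400 = 208 K; V₂ = 55.9 L.
ΔU = nCvΔT = 4.01×12.5×(208−265) = -2870 J.
Q = 0 for an adiabatic process, so W = −ΔU = 2870 J.
State after step 1: P = 124 kPa, V = 55.9 L, T = 208 K.
Step 2 — Isothermal: T stays 208 K; PV = const ⇒ V₂ = 247 L, P₂ = 28.1 kPa.
ΔU = 0 (ideal gas, T constant).
W = nRT ln(V₂/V₁) = 4.01×8.314×208×ln(4.41) = 10300 J.
Q = ΔU + W = 10300 J.
Net over both steps: W = 13200 J, Q = 10300 J, ΔU = -2870 J.

13200 J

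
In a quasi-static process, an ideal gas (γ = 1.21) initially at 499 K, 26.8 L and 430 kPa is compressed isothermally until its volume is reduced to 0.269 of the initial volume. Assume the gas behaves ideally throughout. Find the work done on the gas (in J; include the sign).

n = P₁V₁/(RT₁) = 430×26.8/(8.314×499) = 2.78 mol.
Isothermal: T stays 499 K; PV = const ⇒ V₂ = 7.21 L, P₂ = 1600 kPa.
W = nRT ln(V₂/V₁) = 2.78×8.314×499×ln(0.269) = -15100 J.
Work done on the gas = −W_by = 15100 J.

15100 J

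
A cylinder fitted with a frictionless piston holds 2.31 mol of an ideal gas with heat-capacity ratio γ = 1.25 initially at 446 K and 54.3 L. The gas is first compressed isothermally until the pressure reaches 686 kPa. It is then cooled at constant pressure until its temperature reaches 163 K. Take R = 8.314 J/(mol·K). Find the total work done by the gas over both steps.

P₁ = nRT₁/V₁ = 2.31×8.314×446/54.3 = 158 kPa.
Step 1 — Isothermal: T stays 446 K; PV = const ⇒ V₂ = 12.5 L, P₂ = 686 kPa.
ΔU = 0 (ideal gas, T constant).
W = nRT ln(V₂/V₁) = 2.31×8.314×446×ln(0.230) = -12600 J.
Q = ΔU + W = -12600 J.
State after step 1: P = 686 kPa, V = 12.5 L, T = 446 K.
Step 2 — Isobaric: P stays 686 kPa; V/T = const ⇒ T₂ = 163 K, V₂ = 4.56 L.
W = PΔV = 686×(4.56−12.5) kPa·L = -5440 J.
ΔU = nCvΔT = 2.31×33.3×(163−446) = -21700 J.
Q = ΔU + W = nCpΔT = -27200 J.
Net over both steps: W = -18000 J, Q = -39800 J, ΔU = -21700 J.

-18000 J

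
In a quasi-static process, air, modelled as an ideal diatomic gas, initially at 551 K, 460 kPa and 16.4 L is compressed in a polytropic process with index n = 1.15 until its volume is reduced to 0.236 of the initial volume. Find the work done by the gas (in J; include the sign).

-12200 J

n = P₁V₁/(RT₁) = 460×16.4/(8.314×551) = 1.65 mol.
Polytropic n=1.15: T₂ = T₁(V₁/V₂)^(n−1) = 551×(4.24)^0.15 = 684 K; P₂ = P₁(V₁/V₂)^n = 2420 kPa.
W = (P₁V₁−P₂V₂)/(n−1) = (460×16.4−2420×3.87)/0.15 = -12200 J.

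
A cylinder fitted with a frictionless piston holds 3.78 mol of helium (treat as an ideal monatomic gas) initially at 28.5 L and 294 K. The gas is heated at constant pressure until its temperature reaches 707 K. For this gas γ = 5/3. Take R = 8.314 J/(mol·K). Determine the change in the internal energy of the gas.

19500 J

P₁ = nRT₁/V₁ = 3.78×8.314×294/28.5 = 324 kPa.
Isobaric: P stays 324 kPa; V/T = const ⇒ T₂ = 707 K, V₂ = 68.5 L.
For an ideal gas ΔU = nCvΔT with Cv = (3/2)R = 12.5 J/(mol·K).
ΔU = 3.78×12.5×(707−294) = 19500 J.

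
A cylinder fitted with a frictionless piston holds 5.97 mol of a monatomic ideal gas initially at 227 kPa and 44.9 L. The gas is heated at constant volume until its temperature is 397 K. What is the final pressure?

T₁ = P₁V₁/(nR) = 227×44.9/(5.97×8.314) = 205 K.
Isochoric: V stays 44.9 L; P/T = const ⇒ T₂ = 397 K, P₂ = 439 kPa.

439 kPa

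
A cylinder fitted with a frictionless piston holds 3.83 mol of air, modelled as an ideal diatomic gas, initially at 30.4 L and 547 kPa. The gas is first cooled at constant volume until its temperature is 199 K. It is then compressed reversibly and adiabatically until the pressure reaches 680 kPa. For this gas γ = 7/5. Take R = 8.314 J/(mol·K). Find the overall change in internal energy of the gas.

T₁ = P₁V₁/(nR) = 547×30.4/(3.83×8.314) = 522 K.
Step 1 — Isochoric: V stays 30.4 L; P/T = const ⇒ T₂ = 199 K, P₂ = 208 kPa.
W = 0 (no volume change).
ΔU = nCvΔT = 3.83×20.8×(199−522) = -25700 J.
Q = ΔU = -25700 J.
State after step 1: P = 208 kPa, V = 30.4 L, T = 199 K.
Step 2 — Adiabatic: T₂/T₁ = (P₂/P₁)^((γ−1)/γ) ⇒ T₂ = 199×(3.26)^0.286 = 279 K; V₂ = 13.1 L.
ΔU = nCvΔT = 3.83×20.8×(279−199) = 6370 J.
Q = 0 for an adiabatic process, so W = −ΔU = -6370 J.
Net over both steps: W = -6370 J, Q = -25700 J, ΔU = -19400 J.

-19400 J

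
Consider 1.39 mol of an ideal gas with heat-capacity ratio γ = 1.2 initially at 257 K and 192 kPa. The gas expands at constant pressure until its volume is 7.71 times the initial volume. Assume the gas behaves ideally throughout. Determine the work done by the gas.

V₁ = nRT₁/P₁ = 1.39×8.314×257/192 = 15.5 L.
Isobaric: P stays 192 kPa; V/T = const ⇒ T₂ = 1980 K, V₂ = 119 L.
W = PΔV = 192×(119−15.5) kPa·L = 19900 J.

19900 J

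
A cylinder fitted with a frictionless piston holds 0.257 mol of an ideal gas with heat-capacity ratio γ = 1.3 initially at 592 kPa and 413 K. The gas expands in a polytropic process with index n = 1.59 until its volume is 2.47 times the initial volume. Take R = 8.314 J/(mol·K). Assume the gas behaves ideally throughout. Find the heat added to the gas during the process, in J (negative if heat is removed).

V₁ = nRT₁/P₁ = 0.257×8.314×413/592 = 1.49 L.
Polytropic n=1.59: T₂ = T₁(V₁/V₂)^(n−1) = 413×(0.405)^0.59 = 242 K; P₂ = P₁(V₁/V₂)^n = 141 kPa.
W = (P₁V₁−P₂V₂)/(n−1) = (592×1.49−141×3.68)/0.59 = 618 J.
ΔU = nCvΔT = 0.257×27.7×(242−413) = -1220 J.
Q = ΔU + W = -598 J.

-598 J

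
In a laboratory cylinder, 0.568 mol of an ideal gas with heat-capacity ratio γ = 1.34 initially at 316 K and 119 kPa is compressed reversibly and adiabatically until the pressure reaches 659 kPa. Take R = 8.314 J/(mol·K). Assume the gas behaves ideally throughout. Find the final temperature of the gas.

488 K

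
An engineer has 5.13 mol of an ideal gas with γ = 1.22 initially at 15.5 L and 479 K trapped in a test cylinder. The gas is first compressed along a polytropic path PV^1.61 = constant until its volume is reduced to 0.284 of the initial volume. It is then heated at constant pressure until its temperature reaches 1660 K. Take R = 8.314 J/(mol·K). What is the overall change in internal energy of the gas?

229000 J

P₁ = nRT₁/V₁ = 5.13×8.314×479/15.5 = 1320 kPa.
Step 1 — Polytropic n=1.61: T₂ = T₁(V₁/V₂)^(n−1) = 479×(3.52)^0.61 = 1030 K; P₂ = P₁(V₁/V₂)^n = 10000 kPa.
W = (P₁V₁−P₂V₂)/(n−1) = (1320×15.5−10000×4.40)/0.61 = -38700 J.
ΔU = nCvΔT = 5.13×37.8×(1030−479) = 107000 J.
Q = ΔU + W = 68600 J.
State after step 1: P = 10000 kPa, V = 4.40 L, T = 1030 K.
Step 2 — Isobaric: P stays 10000 kPa; V/T = const ⇒ T₂ = 1660 K, V₂ = 7.08 L.
W = PΔV = 10000×(7.08−4.40) kPa·L = 26800 J.
ΔU = nCvΔT = 5.13×37.8×(1660−1030) = 122000 J.
Q = ΔU + W = nCpΔT = 148000 J.
Net over both steps: W = -11900 J, Q = 217000 J, ΔU = 229000 J.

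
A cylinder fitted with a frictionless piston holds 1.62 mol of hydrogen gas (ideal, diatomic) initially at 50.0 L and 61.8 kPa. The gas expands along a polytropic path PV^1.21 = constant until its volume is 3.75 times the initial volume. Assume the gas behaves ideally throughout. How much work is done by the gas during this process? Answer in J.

T₁ = P₁V₁/(nR) = 61.8×50.0/(1.62×8.314) = 229 K.
Polytropic n=1.21: T₂ = T₁(V₁/V₂)^(n−1) = 229×(0.267)^0.21 = 174 K; P₂ = P₁(V₁/V₂)^n = 12.5 kPa.
W = (P₁V₁−P₂V₂)/(n−1) = (61.8×50.0−12.5×188)/0.21 = 3570 J.

3570 J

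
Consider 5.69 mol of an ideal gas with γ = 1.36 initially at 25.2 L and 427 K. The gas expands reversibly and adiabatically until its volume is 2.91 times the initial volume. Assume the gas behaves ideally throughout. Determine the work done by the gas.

17900 J

P₁ = nRT₁/V₁ = 5.69×8.314×427/25.2 = 802 kPa.
Adiabatic: TV^(γ−1) = const ⇒ T₂ = 427×(0.344)^0.360 = 291 K; PV^γ = const ⇒ P₂ = 188 kPa.
ΔU = nCvΔT = 5.69×23.1×(291−427) = -17900 J.
Q = 0 for an adiabatic process, so W = −ΔU = 17900 J.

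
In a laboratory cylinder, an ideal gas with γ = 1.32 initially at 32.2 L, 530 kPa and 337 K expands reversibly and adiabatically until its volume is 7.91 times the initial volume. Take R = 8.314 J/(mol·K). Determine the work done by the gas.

25800 J

n = P₁V₁/(RT₁) = 530×32.2/(8.314×337) = 6.09 mol.
Adiabatic: TV^(γ−1) = const ⇒ T₂ = 337×(0.126)^0.320 = 174 K; PV^γ = const ⇒ P₂ = 34.6 kPa.
ΔU = nCvΔT = 6.09×26.0×(174−337) = -25800 J.
Q = 0 for an adiabatic process, so W = −ΔU = 25800 J.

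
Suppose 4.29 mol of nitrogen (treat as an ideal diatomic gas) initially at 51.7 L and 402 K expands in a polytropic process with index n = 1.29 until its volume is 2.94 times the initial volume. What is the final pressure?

P₁ = nRT₁/V₁ = 4.29×8.314×402/51.7 = 277 kPa.
Polytropic n=1.29: T₂ = T₁(V₁/V₂)^(n−1) = 402×(0.340)^0.29 = 294 K; P₂ = P₁(V₁/V₂)^n = 69.0 kPa.

69.0 kPa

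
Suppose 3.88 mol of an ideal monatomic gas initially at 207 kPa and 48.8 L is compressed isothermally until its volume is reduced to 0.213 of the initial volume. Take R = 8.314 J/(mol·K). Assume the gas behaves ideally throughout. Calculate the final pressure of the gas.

972 kPa

T₁ = P₁V₁/(nR) = 207×48.8/(3.88×8.314) = 313 K.
Isothermal: T stays 313 K; PV = const ⇒ V₂ = 10.4 L, P₂ = 972 kPa.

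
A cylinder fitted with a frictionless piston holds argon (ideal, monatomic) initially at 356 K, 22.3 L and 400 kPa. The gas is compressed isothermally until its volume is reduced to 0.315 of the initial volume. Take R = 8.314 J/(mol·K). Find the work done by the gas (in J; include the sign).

n = P₁V₁/(RT₁) = 400×22.3/(8.314×356) = 3.01 mol.
Isothermal: T stays 356 K; PV = const ⇒ V₂ = 7.02 L, P₂ = 1270 kPa.
W = nRT ln(V₂/V₁) = 3.01×8.314×356×ln(0.315) = -10300 J.

-10300 J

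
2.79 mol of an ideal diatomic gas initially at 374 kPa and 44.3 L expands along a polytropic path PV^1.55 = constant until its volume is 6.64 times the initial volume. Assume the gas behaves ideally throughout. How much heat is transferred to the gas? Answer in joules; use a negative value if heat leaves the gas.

-7310 J

T₁ = P₁V₁/(nR) = 374×44.3/(2.79×8.314) = 714 K.
Polytropic n=1.55: T₂ = T₁(V₁/V₂)^(n−1) = 714×(0.151)^0.55 = 252 K; P₂ = P₁(V₁/V₂)^n = 19.9 kPa.
W = (P₁V₁−P₂V₂)/(n−1) = (374×44.3−19.9×294)/0.55 = 19500 J.
ΔU = nCvΔT = 2.79×20.8×(252−714) = -26800 J.
Q = ΔU + W = -7310 J.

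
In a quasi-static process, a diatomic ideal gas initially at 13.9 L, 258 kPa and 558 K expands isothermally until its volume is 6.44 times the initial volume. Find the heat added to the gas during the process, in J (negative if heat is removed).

n = P₁V₁/(RT₁) = 258×13.9/(8.314×558) = 0.773 mol.
Isothermal: T stays 558 K; PV = const ⇒ V₂ = 89.5 L, P₂ = 40.1 kPa.
ΔU = 0 (ideal gas, T constant).
W = nRT ln(V₂/V₁) = 0.773×8.314×558×ln(6.44) = 6680 J.
Q = ΔU + W = 6680 J.

6680 J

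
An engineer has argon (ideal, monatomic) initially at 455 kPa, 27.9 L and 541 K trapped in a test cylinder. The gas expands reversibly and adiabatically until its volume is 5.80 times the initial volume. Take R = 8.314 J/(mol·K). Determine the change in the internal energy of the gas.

n = P₁V₁/(RT₁) = 455×27.9/(8.314×541) = 2.82 mol.
Adiabatic: TV^(γ−1) = const ⇒ T₂ = 541×(0.172)^0.667 = 168 K; PV^γ = const ⇒ P₂ = 24.3 kPa.
For an ideal gas ΔU = nCvΔT with Cv = (3/2)R = 12.5 J/(mol·K).
ΔU = 2.82×12.5×(168−541) = -13100 J.

-13100 J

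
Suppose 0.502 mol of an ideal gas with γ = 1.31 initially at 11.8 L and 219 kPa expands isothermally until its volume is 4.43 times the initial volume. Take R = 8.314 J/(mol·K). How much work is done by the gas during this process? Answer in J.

3850 J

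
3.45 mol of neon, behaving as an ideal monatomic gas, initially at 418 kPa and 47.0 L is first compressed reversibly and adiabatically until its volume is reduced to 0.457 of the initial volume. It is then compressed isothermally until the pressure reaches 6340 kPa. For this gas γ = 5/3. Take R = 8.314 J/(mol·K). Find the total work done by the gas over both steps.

-67000 J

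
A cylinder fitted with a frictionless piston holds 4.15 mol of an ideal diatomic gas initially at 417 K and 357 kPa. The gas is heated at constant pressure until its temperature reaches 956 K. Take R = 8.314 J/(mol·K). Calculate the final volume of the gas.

92.4 L

V₁ = nRT₁/P₁ = 4.15×8.314×417/357 = 40.3 L.
Isobaric: P stays 357 kPa; V/T = const ⇒ T₂ = 956 K, V₂ = 92.4 L.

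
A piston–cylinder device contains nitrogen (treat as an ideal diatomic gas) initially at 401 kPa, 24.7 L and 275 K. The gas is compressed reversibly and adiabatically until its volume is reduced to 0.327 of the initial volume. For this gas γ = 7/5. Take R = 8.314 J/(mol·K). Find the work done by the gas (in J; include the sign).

n = P₁V₁/(RT₁) = 401×24.7/(8.314×275) = 4.33 mol.
Adiabatic: TV^(γ−1) = const ⇒ T₂ = 275×(3.06)^0.400 = 430 K; PV^γ = const ⇒ P₂ = 1920 kPa.
ΔU = nCvΔT = 4.33×20.8×(430−275) = 14000 J.
Q = 0 for an adiabatic process, so W = −ΔU = -14000 J.

-14000 J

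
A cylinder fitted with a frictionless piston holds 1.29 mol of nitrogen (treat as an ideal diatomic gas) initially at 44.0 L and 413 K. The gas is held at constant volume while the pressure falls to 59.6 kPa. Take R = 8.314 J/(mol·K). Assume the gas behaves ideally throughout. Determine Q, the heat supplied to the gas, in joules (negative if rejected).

P₁ = nRT₁/V₁ = 1.29×8.314×413/44.0 = 101 kPa.
Isochoric: V stays 44.0 L; P/T = const ⇒ T₂ = 245 K, P₂ = 59.6 kPa.
W = 0 (no volume change).
ΔU = nCvΔT = 1.29×20.8×(245−413) = -4520 J.
Q = ΔU = -4520 J.

-4520 J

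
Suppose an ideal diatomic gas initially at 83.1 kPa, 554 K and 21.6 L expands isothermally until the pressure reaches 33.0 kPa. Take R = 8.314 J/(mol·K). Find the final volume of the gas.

Isothermal: T stays 554 K; PV = const ⇒ V₂ = 54.4 L, P₂ = 33.0 kPa.

54.4 L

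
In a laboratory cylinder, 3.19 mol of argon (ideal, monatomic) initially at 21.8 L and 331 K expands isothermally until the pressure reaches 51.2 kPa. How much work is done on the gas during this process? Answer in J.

-18100 J

P₁ = nRT₁/V₁ = 3.19×8.314×331/21.8 = 403 kPa.
Isothermal: T stays 331 K; PV = const ⇒ V₂ = 171 L, P₂ = 51.2 kPa.
W = nRT ln(V₂/V₁) = 3.19×8.314×331×ln(7.87) = 18100 J.
Work done on the gas = −W_by = -18100 J.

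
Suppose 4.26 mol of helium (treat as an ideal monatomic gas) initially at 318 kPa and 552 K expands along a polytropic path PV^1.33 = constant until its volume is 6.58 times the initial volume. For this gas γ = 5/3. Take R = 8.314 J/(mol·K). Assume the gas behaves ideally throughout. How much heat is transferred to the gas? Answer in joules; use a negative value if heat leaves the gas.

V₁ = nRT₁/P₁ = 4.26×8.314×552/318 = 61.5 L.
Polytropic n=1.33: T₂ = T₁(V₁/V₂)^(n−1) = 552×(0.152)^0.33 = 296 K; P₂ = P₁(V₁/V₂)^n = 26.0 kPa.
W = (P₁V₁−P₂V₂)/(n−1) = (318×61.5−26.0×405)/0.33 = 27400 J.
ΔU = nCvΔT = 4.26×12.5×(296−552) = -13600 J.
Q = ΔU + W = 13900 J.

13900 J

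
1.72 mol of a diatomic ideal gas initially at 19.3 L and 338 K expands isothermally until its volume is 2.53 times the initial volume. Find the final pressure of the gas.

99.0 kPa

P₁ = nRT₁/V₁ = 1.72×8.314×338/19.3 = 250 kPa.
Isothermal: T stays 338 K; PV = const ⇒ V₂ = 48.8 L, P₂ = 99.0 kPa.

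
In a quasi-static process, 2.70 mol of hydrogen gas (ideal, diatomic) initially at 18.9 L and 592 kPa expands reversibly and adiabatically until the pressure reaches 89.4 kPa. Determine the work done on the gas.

T₁ = P₁V₁/(nR) = 592×18.9/(2.70×8.314) = 498 K.
Adiabatic: T₂/T₁ = (P₂/P₁)^((γ−1)/γ) ⇒ T₂ = 498×(0.151)^0.286 = 290 K; V₂ = 72.9 L.
ΔU = nCvΔT = 2.70×20.8×(290−498) = -11700 J.
Q = 0 for an adiabatic process, so W = −ΔU = 11700 J.
Work done on the gas = −W_by = -11700 J.

-11700 J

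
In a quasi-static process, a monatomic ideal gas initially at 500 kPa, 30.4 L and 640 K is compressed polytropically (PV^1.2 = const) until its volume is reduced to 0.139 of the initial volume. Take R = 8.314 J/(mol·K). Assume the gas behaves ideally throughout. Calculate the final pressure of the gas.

Polytropic n=1.2: T₂ = T₁(V₁/V₂)^(n−1) = 640×(7.19)^0.20 = 950 K; P₂ = P₁(V₁/V₂)^n = 5340 kPa.

5340 kPa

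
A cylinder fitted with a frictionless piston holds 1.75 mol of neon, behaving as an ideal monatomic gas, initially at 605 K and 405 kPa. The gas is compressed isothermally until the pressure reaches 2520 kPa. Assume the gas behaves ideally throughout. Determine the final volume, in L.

V₁ = nRT₁/P₁ = 1.75×8.314×605/405 = 21.7 L.
Isothermal: T stays 605 K; PV = const ⇒ V₂ = 3.49 L, P₂ = 2520 kPa.

3.49 L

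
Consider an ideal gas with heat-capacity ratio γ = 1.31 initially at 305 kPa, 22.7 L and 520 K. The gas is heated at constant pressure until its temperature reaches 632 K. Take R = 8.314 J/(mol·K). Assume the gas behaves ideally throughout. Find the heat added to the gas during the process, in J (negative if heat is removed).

n = P₁V₁/(RT₁) = 305×22.7/(8.314×520) = 1.60 mol.
Isobaric: P stays 305 kPa; V/T = const ⇒ T₂ = 632 K, V₂ = 27.6 L.
W = PΔV = 305×(27.6−22.7) kPa·L = 1490 J.
ΔU = nCvΔT = 1.60×26.8×(632−520) = 4810 J.
Q = ΔU + W = nCpΔT = 6300 J.

6300 J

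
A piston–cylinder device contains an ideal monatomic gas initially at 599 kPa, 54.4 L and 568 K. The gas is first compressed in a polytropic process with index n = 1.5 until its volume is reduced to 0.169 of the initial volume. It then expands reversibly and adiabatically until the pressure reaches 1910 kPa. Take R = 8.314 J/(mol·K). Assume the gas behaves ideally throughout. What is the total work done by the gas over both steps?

-39500 J

n = P₁V₁/(RT₁) = 599×54.4/(8.314×568) = 6.90 mol.
Step 1 — Polytropic n=1.5: T₂ = T₁(V₁/V₂)^(n−1) = 568×(5.92)^0.50 = 1380 K; P₂ = P₁(V₁/V₂)^n = 8620 kPa.
W = (P₁V₁−P₂V₂)/(n−1) = (599×54.4−8620×9.19)/0.50 = -93400 J.
ΔU = nCvΔT = 6.90×12.5×(1380−568) = 70000 J.
Q = ΔU + W = -23300 J.
State after step 1: P = 8620 kPa, V = 9.19 L, T = 1380 K.
Step 2 — Adiabatic: T₂/T₁ = (P₂/P₁)^((γ−1)/γ) ⇒ T₂ = 1380×(0.222)^0.400 = 756 K; V₂ = 22.7 L.
ΔU = nCvΔT = 6.90×12.5×(756−1380) = -53800 J.
Q = 0 for an adiabatic process, so W = −ΔU = 53800 J.
Net over both steps: W = -39500 J, Q = -23300 J, ΔU = 16200 J.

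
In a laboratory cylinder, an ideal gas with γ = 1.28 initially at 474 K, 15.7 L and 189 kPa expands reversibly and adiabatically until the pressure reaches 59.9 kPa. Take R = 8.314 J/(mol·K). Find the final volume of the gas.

38.5 L

Adiabatic: T₂/T₁ = (P₂/P₁)^((γ−1)/γ) ⇒ T₂ = 474×(0.317)^0.219 = 369 K; V₂ = 38.5 L.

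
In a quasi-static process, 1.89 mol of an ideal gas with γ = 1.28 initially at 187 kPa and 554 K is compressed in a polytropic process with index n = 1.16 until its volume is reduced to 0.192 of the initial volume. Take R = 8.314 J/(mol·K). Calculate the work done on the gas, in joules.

16400 J

V₁ = nRT₁/P₁ = 1.89×8.314×554/187 = 46.6 L.
Polytropic n=1.16: T₂ = T₁(V₁/V₂)^(n−1) = 554×(5.21)^0.16 = 721 K; P₂ = P₁(V₁/V₂)^n = 1270 kPa.
W = (P₁V₁−P₂V₂)/(n−1) = (187×46.6−1270×8.94)/0.16 = -16400 J.
Work done on the gas = −W_by = 16400 J.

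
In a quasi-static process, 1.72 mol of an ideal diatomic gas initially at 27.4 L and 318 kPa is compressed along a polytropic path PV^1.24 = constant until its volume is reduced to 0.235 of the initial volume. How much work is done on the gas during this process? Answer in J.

T₁ = P₁V₁/(nR) = 318×27.4/(1.72×8.314) = 609 K.
Polytropic n=1.24: T₂ = T₁(V₁/V₂)^(n−1) = 609×(4.26)^0.24 = 863 K; P₂ = P₁(V₁/V₂)^n = 1920 kPa.
W = (P₁V₁−P₂V₂)/(n−1) = (318×27.4−1920×6.44)/0.24 = -15100 J.
Work done on the gas = −W_by = 15100 J.

15100 J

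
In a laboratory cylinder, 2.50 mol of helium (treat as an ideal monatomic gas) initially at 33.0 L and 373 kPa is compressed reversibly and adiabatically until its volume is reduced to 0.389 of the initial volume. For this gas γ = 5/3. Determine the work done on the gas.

16200 J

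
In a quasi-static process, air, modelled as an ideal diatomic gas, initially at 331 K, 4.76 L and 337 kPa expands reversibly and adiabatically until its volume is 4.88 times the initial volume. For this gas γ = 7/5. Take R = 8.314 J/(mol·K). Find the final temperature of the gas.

Adiabatic: TV^(γ−1) = const ⇒ T₂ = 331×(0.205)^0.400 = 176 K; PV^γ = const ⇒ P₂ = 36.6 kPa.

176 K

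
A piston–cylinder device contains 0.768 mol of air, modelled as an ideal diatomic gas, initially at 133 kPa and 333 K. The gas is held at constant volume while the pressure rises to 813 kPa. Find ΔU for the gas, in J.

V₁ = nRT₁/P₁ = 0.768×8.314×333/133 = 16.0 L.
Isochoric: V stays 16.0 L; P/T = const ⇒ T₂ = 2040 K, P₂ = 813 kPa.
For an ideal gas ΔU = nCvΔT with Cv = (5/2)R = 20.8 J/(mol·K).
ΔU = 0.768×20.8×(2040−333) = 27200 J.

27200 J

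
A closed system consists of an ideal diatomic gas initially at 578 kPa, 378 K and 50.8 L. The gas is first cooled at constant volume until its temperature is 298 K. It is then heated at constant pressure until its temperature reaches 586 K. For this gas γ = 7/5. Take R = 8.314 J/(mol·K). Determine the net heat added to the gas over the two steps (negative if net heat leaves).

62800 J

n = P₁V₁/(RT₁) = 578×50.8/(8.314×378) = 9.34 mol.
Step 1 — Isochoric: V stays 50.8 L; P/T = const ⇒ T₂ = 298 K, P₂ = 456 kPa.
W = 0 (no volume change).
ΔU = nCvΔT = 9.34×20.8×(298−378) = -15500 J.
Q = ΔU = -15500 J.
State after step 1: P = 456 kPa, V = 50.8 L, T = 298 K.
Step 2 — Isobaric: P stays 456 kPa; V/T = const ⇒ T₂ = 586 K, V₂ = 99.9 L.
W = PΔV = 456×(99.9−50.8) kPa·L = 22400 J.
ΔU = nCvΔT = 9.34×20.8×(586−298) = 55900 J.
Q = ΔU + W = nCpΔT = 78300 J.
Net over both steps: W = 22400 J, Q = 62800 J, ΔU = 40400 J.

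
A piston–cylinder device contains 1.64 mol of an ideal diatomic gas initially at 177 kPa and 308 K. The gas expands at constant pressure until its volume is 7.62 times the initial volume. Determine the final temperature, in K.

2350 K

V₁ = nRT₁/P₁ = 1.64×8.314×308/177 = 23.7 L.
Isobaric: P stays 177 kPa; V/T = const ⇒ T₂ = 2350 K, V₂ = 181 L.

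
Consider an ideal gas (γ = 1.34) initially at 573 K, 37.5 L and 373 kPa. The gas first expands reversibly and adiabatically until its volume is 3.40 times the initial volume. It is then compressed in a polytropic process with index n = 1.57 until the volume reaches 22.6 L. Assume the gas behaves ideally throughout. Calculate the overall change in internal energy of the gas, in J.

31600 J

n = P₁V₁/(RT₁) = 373×37.5/(8.314×573) = 2.94 mol.
Step 1 — Adiabatic: TV^(γ−1) = const ⇒ T₂ = 573×(0.294)^0.340 = 378 K; PV^γ = const ⇒ P₂ = 72.4 kPa.
ΔU = nCvΔT = 2.94×24.5×(378−573) = -14000 J.
Q = 0 for an adiabatic process, so W = −ΔU = 14000 J.
State after step 1: P = 72.4 kPa, V = 128 L, T = 378 K.
Step 2 — Polytropic n=1.57: T₂ = T₁(V₁/V₂)^(n−1) = 378×(5.64)^0.57 = 1010 K; P₂ = P₁(V₁/V₂)^n = 1090 kPa.
W = (P₁V₁−P₂V₂)/(n−1) = (72.4×128−1090×22.6)/0.57 = -27200 J.
ΔU = nCvΔT = 2.94×24.5×(1010−378) = 45600 J.
Q = ΔU + W = 18400 J.
Net over both steps: W = -13200 J, Q = 18400 J, ΔU = 31600 J.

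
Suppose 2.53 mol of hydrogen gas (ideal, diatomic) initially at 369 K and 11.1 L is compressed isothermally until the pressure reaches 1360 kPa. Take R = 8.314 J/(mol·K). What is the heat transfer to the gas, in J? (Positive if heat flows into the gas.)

-5160 J

P₁ = nRT₁/V₁ = 2.53×8.314×369/11.1 = 699 kPa.
Isothermal: T stays 369 K; PV = const ⇒ V₂ = 5.71 L, P₂ = 1360 kPa.
ΔU = 0 (ideal gas, T constant).
W = nRT ln(V₂/V₁) = 2.53×8.314×369×ln(0.514) = -5160 J.
Q = ΔU + W = -5160 J.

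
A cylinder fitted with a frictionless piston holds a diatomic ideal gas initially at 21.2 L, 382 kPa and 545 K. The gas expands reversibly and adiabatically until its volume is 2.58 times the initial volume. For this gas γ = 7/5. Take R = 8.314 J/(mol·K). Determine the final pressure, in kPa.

Adiabatic: TV^(γ−1) = const ⇒ T₂ = 545×(0.388)^0.400 = 373 K; PV^γ = const ⇒ P₂ = 101 kPa.

101 kPa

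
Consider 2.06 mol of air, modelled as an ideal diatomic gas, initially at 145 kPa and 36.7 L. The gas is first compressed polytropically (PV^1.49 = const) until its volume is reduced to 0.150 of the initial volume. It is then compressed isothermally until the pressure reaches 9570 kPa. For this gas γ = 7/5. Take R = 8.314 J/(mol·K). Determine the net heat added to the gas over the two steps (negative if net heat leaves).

T₁ = P₁V₁/(nR) = 145×36.7/(2.06×8.314) = 311 K.
Step 1 — Polytropic n=1.49: T₂ = T₁(V₁/V₂)^(n−1) = 311×(6.67)^0.49 = 787 K; P₂ = P₁(V₁/V₂)^n = 2450 kPa.
W = (P₁V₁−P₂V₂)/(n−1) = (145×36.7−2450×5.50)/0.49 = -16700 J.
ΔU = nCvΔT = 2.06×20.8×(787−311) = 20400 J.
Q = ΔU + W = 3750 J.
State after step 1: P = 2450 kPa, V = 5.50 L, T = 787 K.
Step 2 — Isothermal: T stays 787 K; PV = const ⇒ V₂ = 1.41 L, P₂ = 9570 kPa.
ΔU = 0 (ideal gas, T constant).
W = nRT ln(V₂/V₁) = 2.06×8.314×787×ln(0.256) = -18400 J.
Q = ΔU + W = -18400 J.
Net over both steps: W = -35000 J, Q = -14600 J, ΔU = 20400 J.

-14600 J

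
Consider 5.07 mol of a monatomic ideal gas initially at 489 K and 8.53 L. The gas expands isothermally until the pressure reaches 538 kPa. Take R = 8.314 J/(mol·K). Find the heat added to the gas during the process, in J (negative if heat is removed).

P₁ = nRT₁/V₁ = 5.07×8.314×489/8.53 = 2420 kPa.
Isothermal: T stays 489 K; PV = const ⇒ V₂ = 38.3 L, P₂ = 538 kPa.
ΔU = 0 (ideal gas, T constant).
W = nRT ln(V₂/V₁) = 5.07×8.314×489×ln(4.49) = 31000 J.
Q = ΔU + W = 31000 J.

31000 J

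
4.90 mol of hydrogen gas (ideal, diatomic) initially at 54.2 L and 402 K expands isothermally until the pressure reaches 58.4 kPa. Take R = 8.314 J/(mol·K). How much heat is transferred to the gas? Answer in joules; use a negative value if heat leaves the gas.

26900 J

P₁ = nRT₁/V₁ = 4.90×8.314×402/54.2 = 302 kPa.
Isothermal: T stays 402 K; PV = const ⇒ V₂ = 280 L, P₂ = 58.4 kPa.
ΔU = 0 (ideal gas, T constant).
W = nRT ln(V₂/V₁) = 4.90×8.314×402×ln(5.17) = 26900 J.
Q = ΔU + W = 26900 J.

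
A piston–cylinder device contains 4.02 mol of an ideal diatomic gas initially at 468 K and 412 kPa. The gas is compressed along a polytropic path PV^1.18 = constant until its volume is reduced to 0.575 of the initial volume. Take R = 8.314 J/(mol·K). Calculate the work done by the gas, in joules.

-9100 J

V₁ = nRT₁/P₁ = 4.02×8.314×468/412 = 38.0 L.
Polytropic n=1.18: T₂ = T₁(V₁/V₂)^(n−1) = 468×(1.74)^0.18 = 517 K; P₂ = P₁(V₁/V₂)^n = 792 kPa.
W = (P₁V₁−P₂V₂)/(n−1) = (412×38.0−792×21.8)/0.18 = -9100 J.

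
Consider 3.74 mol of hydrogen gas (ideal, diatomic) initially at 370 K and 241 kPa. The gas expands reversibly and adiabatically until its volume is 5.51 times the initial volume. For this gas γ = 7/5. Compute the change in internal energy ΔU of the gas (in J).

-14200 J

V₁ = nRT₁/P₁ = 3.74×8.314×370/241 = 47.7 L.
Adiabatic: TV^(γ−1) = const ⇒ T₂ = 370×(0.181)^0.400 = 187 K; PV^γ = const ⇒ P₂ = 22.1 kPa.
For an ideal gas ΔU = nCvΔT with Cv = (5/2)R = 20.8 J/(mol·K).
ΔU = 3.74×20.8×(187−370) = -14200 J.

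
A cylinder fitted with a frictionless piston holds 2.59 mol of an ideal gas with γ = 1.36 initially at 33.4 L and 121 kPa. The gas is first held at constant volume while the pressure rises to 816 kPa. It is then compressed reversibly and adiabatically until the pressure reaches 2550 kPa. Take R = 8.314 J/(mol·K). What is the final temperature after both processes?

1710 K

T₁ = P₁V₁/(nR) = 121×33.4/(2.59×8.314) = 188 K.
Step 1 — Isochoric: V stays 33.4 L; P/T = const ⇒ T₂ = 1270 K, P₂ = 816 kPa.
W = 0 (no volume change).
ΔU = nCvΔT = 2.59×23.1×(1270−188) = 64500 J.
Q = ΔU = 64500 J.
State after step 1: P = 816 kPa, V = 33.4 L, T = 1270 K.
Step 2 — Adiabatic: T₂/T₁ = (P₂/P₁)^((γ−1)/γ) ⇒ T₂ = 1270×(3.12)^0.265 = 1710 K; V₂ = 14.5 L.
ΔU = nCvΔT = 2.59×23.1×(1710−1270) = 26700 J.
Q = 0 for an adiabatic process, so W = −ΔU = -26700 J.
Net over both steps: W = -26700 J, Q = 64500 J, ΔU = 91100 J.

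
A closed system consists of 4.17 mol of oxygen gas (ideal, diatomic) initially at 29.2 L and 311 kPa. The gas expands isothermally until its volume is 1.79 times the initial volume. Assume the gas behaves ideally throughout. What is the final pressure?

T₁ = P₁V₁/(nR) = 311×29.2/(4.17×8.314) = 262 K.
Isothermal: T stays 262 K; PV = const ⇒ V₂ = 52.3 L, P₂ = 174 kPa.

174 kPa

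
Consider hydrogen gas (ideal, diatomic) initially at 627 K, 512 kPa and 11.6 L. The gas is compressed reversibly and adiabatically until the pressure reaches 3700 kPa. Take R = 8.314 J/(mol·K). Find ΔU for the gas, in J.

11300 J

n = P₁V₁/(RT₁) = 512×11.6/(8.314×627) = 1.14 mol.
Adiabatic: T₂/T₁ = (P₂/P₁)^((γ−1)/γ) ⇒ T₂ = 627×(7.23)^0.286 = 1100 K; V₂ = 2.82 L.
For an ideal gas ΔU = nCvΔT with Cv = (5/2)R = 20.8 J/(mol·K).
ΔU = 1.14×20.8×(1100−627) = 11300 J.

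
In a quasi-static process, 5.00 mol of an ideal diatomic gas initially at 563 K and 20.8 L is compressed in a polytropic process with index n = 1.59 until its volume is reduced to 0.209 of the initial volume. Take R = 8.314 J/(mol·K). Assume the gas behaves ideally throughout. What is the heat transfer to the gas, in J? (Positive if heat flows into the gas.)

P₁ = nRT₁/V₁ = 5.00×8.314×563/20.8 = 1130 kPa.
Polytropic n=1.59: T₂ = T₁(V₁/V₂)^(n−1) = 563×(4.78)^0.59 = 1420 K; P₂ = P₁(V₁/V₂)^n = 13600 kPa.
W = (P₁V₁−P₂V₂)/(n−1) = (1130×20.8−13600×4.35)/0.59 = -60200 J.
ΔU = nCvΔT = 5.00×20.8×(1420−563) = 88800 J.
Q = ΔU + W = 28600 J.

28600 J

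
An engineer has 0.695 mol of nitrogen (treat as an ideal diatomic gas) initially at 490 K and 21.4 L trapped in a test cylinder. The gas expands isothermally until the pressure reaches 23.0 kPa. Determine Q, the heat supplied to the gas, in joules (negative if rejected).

P₁ = nRT₁/V₁ = 0.695×8.314×490/21.4 = 132 kPa.
Isothermal: T stays 490 K; PV = const ⇒ V₂ = 123 L, P₂ = 23.0 kPa.
ΔU = 0 (ideal gas, T constant).
W = nRT ln(V₂/V₁) = 0.695×8.314×490×ln(5.75) = 4950 J.
Q = ΔU + W = 4950 J.

4950 J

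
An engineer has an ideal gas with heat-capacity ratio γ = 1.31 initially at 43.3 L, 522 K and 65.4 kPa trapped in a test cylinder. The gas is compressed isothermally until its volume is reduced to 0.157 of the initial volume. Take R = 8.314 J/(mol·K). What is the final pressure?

417 kPa

Isothermal: T stays 522 K; PV = const ⇒ V₂ = 6.80 L, P₂ = 417 kPa.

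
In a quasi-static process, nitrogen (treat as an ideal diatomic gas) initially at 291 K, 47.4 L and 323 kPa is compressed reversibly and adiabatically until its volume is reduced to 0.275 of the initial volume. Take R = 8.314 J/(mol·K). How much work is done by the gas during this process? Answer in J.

n = P₁V₁/(RT₁) = 323×47.4/(8.314×291) = 6.33 mol.
Adiabatic: TV^(γ−1) = const ⇒ T₂ = 291×(3.64)^0.400 = 488 K; PV^γ = const ⇒ P₂ = 1970 kPa.
ΔU = nCvΔT = 6.33×20.8×(488−291) = 25900 J.
Q = 0 for an adiabatic process, so W = −ΔU = -25900 J.

-25900 J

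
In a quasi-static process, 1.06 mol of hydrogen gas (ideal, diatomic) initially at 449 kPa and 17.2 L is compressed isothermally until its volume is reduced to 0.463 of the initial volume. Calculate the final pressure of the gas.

970 kPa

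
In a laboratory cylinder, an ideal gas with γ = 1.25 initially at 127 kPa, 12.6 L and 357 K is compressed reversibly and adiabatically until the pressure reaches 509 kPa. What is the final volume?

Adiabatic: T₂/T₁ = (P₂/P₁)^((γ−1)/γ) ⇒ T₂ = 357×(4.01)^0.200 = 471 K; V₂ = 4.15 L.

4.15 L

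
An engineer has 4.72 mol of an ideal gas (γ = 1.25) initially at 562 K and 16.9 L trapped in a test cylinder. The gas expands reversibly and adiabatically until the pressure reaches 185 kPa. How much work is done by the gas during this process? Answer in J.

P₁ = nRT₁/V₁ = 4.72×8.314×562/16.9 = 1300 kPa.
Adiabatic: T₂/T₁ = (P₂/P₁)^((γ−1)/γ) ⇒ T₂ = 562×(0.142)^0.200 = 380 K; V₂ = 80.7 L.
ΔU = nCvΔT = 4.72×33.3×(380−562) = -28500 J.
Q = 0 for an adiabatic process, so W = −ΔU = 28500 J.

28500 J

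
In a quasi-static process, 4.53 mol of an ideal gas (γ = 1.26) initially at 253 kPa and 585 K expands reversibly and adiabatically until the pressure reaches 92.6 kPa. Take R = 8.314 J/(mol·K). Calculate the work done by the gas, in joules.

15900 J

V₁ = nRT₁/P₁ = 4.53×8.314×585/253 = 87.1 L.
Adiabatic: T₂/T₁ = (P₂/P₁)^((γ−1)/γ) ⇒ T₂ = 585×(0.366)^0.206 = 475 K; V₂ = 193 L.
ΔU = nCvΔT = 4.53×32.0×(475−585) = -15900 J.
Q = 0 for an adiabatic process, so W = −ΔU = 15900 J.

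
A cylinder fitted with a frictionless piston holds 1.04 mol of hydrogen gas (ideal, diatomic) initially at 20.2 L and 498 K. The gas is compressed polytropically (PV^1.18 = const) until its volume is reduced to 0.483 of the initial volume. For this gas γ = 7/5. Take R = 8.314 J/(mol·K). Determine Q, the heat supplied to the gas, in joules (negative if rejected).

-1840 J

P₁ = nRT₁/V₁ = 1.04×8.314×498/20.2 = 213 kPa.
Polytropic n=1.18: T₂ = T₁(V₁/V₂)^(n−1) = 498×(2.07)^0.18 = 568 K; P₂ = P₁(V₁/V₂)^n = 503 kPa.
W = (P₁V₁−P₂V₂)/(n−1) = (213×20.2−503×9.76)/0.18 = -3350 J.
ΔU = nCvΔT = 1.04×20.8×(568−498) = 1510 J.
Q = ΔU + W = -1840 J.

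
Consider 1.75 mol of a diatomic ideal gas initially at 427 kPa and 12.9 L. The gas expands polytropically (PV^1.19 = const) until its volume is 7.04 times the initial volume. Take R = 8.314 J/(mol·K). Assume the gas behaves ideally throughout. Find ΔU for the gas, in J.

T₁ = P₁V₁/(nR) = 427×12.9/(1.75×8.314) = 379 K.
Polytropic n=1.19: T₂ = T₁(V₁/V₂)^(n−1) = 379×(0.142)^0.19 = 261 K; P₂ = P₁(V₁/V₂)^n = 41.9 kPa.
For an ideal gas ΔU = nCvΔT with Cv = (5/2)R = 20.8 J/(mol·K).
ΔU = 1.75×20.8×(261−379) = -4270 J.

-4270 J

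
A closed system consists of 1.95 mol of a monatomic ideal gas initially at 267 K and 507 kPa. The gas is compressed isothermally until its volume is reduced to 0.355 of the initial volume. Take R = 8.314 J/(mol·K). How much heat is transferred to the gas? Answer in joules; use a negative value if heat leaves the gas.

V₁ = nRT₁/P₁ = 1.95×8.314×267/507 = 8.54 L.
Isothermal: T stays 267 K; PV = const ⇒ V₂ = 3.03 L, P₂ = 1430 kPa.
ΔU = 0 (ideal gas, T constant).
W = nRT ln(V₂/V₁) = 1.95×8.314×267×ln(0.355) = -4480 J.
Q = ΔU + W = -4480 J.

-4480 J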